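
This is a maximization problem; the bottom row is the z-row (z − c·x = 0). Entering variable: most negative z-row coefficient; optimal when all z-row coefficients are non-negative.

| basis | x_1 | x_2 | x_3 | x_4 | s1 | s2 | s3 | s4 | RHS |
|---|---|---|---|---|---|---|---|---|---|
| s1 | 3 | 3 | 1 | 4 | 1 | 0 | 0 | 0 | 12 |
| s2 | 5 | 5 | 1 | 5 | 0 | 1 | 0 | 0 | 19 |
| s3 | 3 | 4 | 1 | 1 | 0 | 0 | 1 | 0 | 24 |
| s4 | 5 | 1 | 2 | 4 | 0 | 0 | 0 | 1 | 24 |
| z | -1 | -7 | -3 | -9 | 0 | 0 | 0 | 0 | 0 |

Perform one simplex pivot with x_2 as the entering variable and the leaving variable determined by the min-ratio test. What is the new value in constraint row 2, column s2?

Ratio test on column x_2 — row 1: 12/3 = 4; row 2: 19/5 = 19/5; row 3: 24/4 = 6; row 4: 24/1 = 24. Minimum is 19/5 at row 2 (s2 leaves); pivot element 5.
Divide row 2 by 5; eliminate column x_2 from the other rows.
In the new row 2, the s2 entry is the old entry divided by the pivot: 1/5 = 1/5.

1/5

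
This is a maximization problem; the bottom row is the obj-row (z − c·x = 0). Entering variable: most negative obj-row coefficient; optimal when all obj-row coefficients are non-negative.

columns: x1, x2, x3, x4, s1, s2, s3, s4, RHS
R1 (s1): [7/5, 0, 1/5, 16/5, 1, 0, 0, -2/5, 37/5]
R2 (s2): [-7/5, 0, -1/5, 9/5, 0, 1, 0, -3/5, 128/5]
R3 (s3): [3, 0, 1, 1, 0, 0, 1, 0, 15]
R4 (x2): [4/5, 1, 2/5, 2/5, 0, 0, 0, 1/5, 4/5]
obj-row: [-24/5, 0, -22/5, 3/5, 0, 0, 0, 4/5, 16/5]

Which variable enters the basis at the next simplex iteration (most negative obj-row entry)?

x1

Negative obj-row entries: x1: -24/5, x3: -22/5.
The most negative is -24/5 in column x1, so x1 enters.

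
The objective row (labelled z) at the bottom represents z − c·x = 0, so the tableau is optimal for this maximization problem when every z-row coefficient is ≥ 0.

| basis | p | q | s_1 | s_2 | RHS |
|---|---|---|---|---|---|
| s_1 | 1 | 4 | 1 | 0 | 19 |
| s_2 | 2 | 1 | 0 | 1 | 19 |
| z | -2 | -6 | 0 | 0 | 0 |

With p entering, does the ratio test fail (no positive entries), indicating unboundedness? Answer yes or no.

no

Column p has positive entries in row(s) 1, 2, so the ratio test bounds it — not unbounded.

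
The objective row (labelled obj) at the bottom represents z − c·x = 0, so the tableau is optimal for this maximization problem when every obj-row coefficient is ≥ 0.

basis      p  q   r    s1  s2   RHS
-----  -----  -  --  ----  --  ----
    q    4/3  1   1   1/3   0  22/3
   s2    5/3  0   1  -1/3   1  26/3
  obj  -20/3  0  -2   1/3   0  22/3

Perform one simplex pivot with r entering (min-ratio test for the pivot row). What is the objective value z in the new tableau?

22

Ratio test on column r — row 1: (22/3)/1 = 22/3; row 2: (26/3)/1 = 26/3. Minimum is 22/3 at row 1 (q leaves); pivot element 1.
Pivot on row 1; the obj-row RHS becomes 22/3 − (-2)·(22/3) = 22.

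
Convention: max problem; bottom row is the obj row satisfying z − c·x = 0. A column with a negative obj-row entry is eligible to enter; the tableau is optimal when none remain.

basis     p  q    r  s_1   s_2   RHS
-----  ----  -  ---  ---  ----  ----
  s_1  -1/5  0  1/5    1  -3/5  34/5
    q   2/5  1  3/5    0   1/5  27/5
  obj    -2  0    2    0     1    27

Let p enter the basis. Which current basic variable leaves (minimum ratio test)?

q

Column p entries and ratios — s_1: -1/5 ≤ 0, skip; q: (27/5)/(2/5) = 27/2.
Smallest ratio is 27/2 in the row of q, so q leaves.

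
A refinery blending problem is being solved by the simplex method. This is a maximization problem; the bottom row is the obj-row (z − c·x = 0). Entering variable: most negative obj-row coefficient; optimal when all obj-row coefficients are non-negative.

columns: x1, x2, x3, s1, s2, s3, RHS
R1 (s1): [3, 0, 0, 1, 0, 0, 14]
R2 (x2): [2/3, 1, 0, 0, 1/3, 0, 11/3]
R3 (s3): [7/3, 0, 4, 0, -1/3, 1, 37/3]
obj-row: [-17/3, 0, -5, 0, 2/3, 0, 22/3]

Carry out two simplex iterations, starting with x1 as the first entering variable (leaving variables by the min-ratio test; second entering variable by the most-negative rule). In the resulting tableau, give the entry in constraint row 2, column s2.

1/3

Ratio test on column x1 — row 1: 14/3 = 14/3; row 2: (11/3)/(2/3) = 11/2; row 3: (37/3)/(7/3) = 37/7. Minimum is 14/3 at row 1 (s1 leaves); pivot element 3.
Divide row 1 by 3; eliminate column x1 from the other rows.
Second iteration: most negative obj-row entry is -5 in column x3, so x3 enters.
Ratio test on column x3 — row 1: entry 0 ≤ 0; row 2: entry 0 ≤ 0; row 3: (13/9)/4 = 13/36. Minimum is 13/36 at row 3 (s3 leaves); pivot element 4.
Divide row 3 by 4; eliminate column x3 from the other rows.
After both pivots, the entry at constraint row 2, column s2 is 1/3.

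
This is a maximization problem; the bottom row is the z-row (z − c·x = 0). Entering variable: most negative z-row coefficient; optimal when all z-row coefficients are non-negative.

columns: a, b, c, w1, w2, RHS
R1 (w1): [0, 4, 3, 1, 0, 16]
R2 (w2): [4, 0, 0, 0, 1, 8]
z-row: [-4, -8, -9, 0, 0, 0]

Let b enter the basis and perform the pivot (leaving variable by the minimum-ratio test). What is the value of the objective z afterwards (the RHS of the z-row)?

32

Ratio test on column b — row 1: 16/4 = 4; row 2: entry 0 ≤ 0. Minimum is 4 at row 1 (w1 leaves); pivot element 4.
Pivot on row 1; the z-row RHS becomes 0 − (-8)·4 = 32.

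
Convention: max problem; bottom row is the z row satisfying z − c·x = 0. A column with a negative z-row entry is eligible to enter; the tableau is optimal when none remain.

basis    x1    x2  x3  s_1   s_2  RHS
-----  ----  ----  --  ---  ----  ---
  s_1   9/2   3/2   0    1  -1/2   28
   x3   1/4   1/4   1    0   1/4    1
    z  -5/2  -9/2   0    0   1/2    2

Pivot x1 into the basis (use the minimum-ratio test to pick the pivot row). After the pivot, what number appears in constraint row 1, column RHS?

Ratio test on column x1 — row 1: 28/(9/2) = 56/9; row 2: 1/(1/4) = 4. Minimum is 4 at row 2 (x3 leaves); pivot element 1/4.
Divide row 2 by 1/4; eliminate column x1 from the other rows.
Row 1 update in column RHS: 28 − (9/2)·4 = 10.

10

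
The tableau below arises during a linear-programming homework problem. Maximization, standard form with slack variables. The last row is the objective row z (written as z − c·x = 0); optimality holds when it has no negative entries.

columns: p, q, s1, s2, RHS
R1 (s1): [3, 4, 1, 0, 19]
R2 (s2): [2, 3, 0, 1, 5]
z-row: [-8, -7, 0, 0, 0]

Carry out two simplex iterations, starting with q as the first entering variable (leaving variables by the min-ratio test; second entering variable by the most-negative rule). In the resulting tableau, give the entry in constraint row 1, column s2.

-3/2

Ratio test on column q — row 1: 19/4 = 19/4; row 2: 5/3 = 5/3. Minimum is 5/3 at row 2 (s2 leaves); pivot element 3.
Divide row 2 by 3; eliminate column q from the other rows.
Second iteration: most negative z-row entry is -10/3 in column p, so p enters.
Ratio test on column p — row 1: (37/3)/(1/3) = 37; row 2: (5/3)/(2/3) = 5/2. Minimum is 5/2 at row 2 (q leaves); pivot element 2/3.
Divide row 2 by 2/3; eliminate column p from the other rows.
After both pivots, the entry at constraint row 1, column s2 is -3/2.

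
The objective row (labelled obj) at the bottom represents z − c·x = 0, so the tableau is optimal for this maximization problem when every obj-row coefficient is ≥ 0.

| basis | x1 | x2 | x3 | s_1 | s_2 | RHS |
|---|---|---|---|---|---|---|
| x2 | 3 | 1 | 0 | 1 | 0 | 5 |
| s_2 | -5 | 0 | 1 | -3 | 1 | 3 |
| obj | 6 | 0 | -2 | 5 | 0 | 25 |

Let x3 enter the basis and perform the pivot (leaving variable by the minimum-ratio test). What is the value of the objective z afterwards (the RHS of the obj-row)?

Ratio test on column x3 — row 1: entry 0 ≤ 0; row 2: 3/1 = 3. Minimum is 3 at row 2 (s_2 leaves); pivot element 1.
Pivot on row 2; the obj-row RHS becomes 25 − (-2)·3 = 31.

31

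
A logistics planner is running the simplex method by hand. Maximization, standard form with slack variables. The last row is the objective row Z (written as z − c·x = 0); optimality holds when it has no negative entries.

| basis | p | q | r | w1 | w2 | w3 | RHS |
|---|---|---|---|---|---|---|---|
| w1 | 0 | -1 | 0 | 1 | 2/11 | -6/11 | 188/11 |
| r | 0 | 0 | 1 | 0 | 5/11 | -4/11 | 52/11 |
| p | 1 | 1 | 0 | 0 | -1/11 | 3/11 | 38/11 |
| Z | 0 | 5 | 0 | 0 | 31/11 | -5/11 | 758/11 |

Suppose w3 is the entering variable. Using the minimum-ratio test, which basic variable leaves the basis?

p

Column w3 entries and ratios — w1: -6/11 ≤ 0, skip; r: -4/11 ≤ 0, skip; p: (38/11)/(3/11) = 38/3.
Smallest ratio is 38/3 in the row of p, so p leaves.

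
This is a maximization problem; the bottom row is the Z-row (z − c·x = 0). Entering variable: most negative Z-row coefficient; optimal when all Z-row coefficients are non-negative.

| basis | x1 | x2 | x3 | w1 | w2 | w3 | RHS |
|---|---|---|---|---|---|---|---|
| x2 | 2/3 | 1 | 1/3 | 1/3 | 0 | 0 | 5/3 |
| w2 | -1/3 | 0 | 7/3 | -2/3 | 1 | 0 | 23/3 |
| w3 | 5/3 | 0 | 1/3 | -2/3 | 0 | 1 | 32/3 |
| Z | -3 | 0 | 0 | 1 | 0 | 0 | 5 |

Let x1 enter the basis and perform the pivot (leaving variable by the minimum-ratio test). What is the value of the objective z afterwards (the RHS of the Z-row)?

25/2

Ratio test on column x1 — row 1: (5/3)/(2/3) = 5/2; row 2: entry -1/3 ≤ 0; row 3: (32/3)/(5/3) = 32/5. Minimum is 5/2 at row 1 (x2 leaves); pivot element 2/3.
Pivot on row 1; the Z-row RHS becomes 5 − (-3)·(5/2) = 25/2.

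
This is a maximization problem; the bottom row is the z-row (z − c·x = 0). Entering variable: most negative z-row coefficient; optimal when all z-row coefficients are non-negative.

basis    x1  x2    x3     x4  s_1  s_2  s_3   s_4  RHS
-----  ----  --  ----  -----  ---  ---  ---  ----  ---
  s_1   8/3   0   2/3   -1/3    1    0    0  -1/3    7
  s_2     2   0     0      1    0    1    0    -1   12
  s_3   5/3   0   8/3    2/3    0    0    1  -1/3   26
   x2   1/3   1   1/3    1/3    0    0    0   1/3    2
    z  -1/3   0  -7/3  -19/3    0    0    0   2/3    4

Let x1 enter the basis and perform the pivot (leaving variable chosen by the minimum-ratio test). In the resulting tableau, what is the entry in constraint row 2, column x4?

Ratio test on column x1 — row 1: 7/(8/3) = 21/8; row 2: 12/2 = 6; row 3: 26/(5/3) = 78/5; row 4: 2/(1/3) = 6. Minimum is 21/8 at row 1 (s_1 leaves); pivot element 8/3.
Divide row 1 by 8/3; eliminate column x1 from the other rows.
Row 2 update in column x4: 1 − 2·(-1/8) = 5/4.

5/4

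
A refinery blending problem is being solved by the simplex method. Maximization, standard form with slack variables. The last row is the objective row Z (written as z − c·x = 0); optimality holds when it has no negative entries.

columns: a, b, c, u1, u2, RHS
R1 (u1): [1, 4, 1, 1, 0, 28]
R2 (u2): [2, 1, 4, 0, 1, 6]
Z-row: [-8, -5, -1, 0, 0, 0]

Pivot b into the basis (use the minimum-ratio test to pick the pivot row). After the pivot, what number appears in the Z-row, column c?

Ratio test on column b — row 1: 28/4 = 7; row 2: 6/1 = 6. Minimum is 6 at row 2 (u2 leaves); pivot element 1.
Divide row 2 by 1; eliminate column b from the other rows.
Z-row update in column c: -1 − (-5)·4 = 19.

19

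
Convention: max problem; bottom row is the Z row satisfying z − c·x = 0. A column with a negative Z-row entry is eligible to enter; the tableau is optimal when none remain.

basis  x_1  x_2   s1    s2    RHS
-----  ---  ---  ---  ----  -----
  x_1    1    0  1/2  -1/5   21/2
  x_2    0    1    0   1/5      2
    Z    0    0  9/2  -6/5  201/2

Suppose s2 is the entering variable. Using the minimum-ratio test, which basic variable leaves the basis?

x_2

Column s2 entries and ratios — x_1: -1/5 ≤ 0, skip; x_2: 2/(1/5) = 10.
Smallest ratio is 10 in the row of x_2, so x_2 leaves.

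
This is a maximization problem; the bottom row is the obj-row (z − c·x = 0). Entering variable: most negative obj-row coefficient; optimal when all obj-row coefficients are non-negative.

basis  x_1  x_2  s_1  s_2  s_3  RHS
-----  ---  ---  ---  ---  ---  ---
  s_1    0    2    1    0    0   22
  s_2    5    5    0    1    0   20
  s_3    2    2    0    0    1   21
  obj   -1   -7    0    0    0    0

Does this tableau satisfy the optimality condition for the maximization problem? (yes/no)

The obj-row has a negative entry -7 in column x_2, so it is not optimal.

no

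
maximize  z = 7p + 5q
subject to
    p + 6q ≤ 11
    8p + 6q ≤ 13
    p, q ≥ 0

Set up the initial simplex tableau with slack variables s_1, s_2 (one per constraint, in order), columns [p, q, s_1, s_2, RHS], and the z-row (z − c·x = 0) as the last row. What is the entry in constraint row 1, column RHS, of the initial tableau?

The RHS of constraint 1 is b_1 = 11.

11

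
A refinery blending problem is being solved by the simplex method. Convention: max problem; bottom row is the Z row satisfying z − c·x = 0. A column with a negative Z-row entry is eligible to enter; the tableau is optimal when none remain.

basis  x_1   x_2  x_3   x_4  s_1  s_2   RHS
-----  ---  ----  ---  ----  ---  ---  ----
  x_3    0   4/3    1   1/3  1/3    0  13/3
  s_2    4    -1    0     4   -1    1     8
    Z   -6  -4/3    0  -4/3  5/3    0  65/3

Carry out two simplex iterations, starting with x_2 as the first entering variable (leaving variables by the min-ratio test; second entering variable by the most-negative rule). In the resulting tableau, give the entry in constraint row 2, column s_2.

Ratio test on column x_2 — row 1: (13/3)/(4/3) = 13/4; row 2: entry -1 ≤ 0. Minimum is 13/4 at row 1 (x_3 leaves); pivot element 4/3.
Divide row 1 by 4/3; eliminate column x_2 from the other rows.
Second iteration: most negative Z-row entry is -6 in column x_1, so x_1 enters.
Ratio test on column x_1 — row 1: entry 0 ≤ 0; row 2: (45/4)/4 = 45/16. Minimum is 45/16 at row 2 (s_2 leaves); pivot element 4.
Divide row 2 by 4; eliminate column x_1 from the other rows.
After both pivots, the entry at constraint row 2, column s_2 is 1/4.

1/4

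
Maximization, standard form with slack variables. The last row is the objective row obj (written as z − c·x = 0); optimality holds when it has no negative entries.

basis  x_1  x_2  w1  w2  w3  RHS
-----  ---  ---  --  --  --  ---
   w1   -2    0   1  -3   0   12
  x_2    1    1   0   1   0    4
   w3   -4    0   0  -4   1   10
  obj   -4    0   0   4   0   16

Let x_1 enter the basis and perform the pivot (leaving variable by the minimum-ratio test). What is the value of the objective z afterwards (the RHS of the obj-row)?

Ratio test on column x_1 — row 1: entry -2 ≤ 0; row 2: 4/1 = 4; row 3: entry -4 ≤ 0. Minimum is 4 at row 2 (x_2 leaves); pivot element 1.
Pivot on row 2; the obj-row RHS becomes 16 − (-4)·4 = 32.

32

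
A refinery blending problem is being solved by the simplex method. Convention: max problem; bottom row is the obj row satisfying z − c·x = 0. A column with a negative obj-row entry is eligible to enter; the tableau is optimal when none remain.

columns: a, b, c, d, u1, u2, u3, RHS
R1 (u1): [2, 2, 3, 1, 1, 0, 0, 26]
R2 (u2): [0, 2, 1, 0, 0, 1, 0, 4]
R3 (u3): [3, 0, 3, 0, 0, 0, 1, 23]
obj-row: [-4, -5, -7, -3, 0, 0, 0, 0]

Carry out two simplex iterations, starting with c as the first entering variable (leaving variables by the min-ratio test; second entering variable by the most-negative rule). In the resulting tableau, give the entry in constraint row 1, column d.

1

Ratio test on column c — row 1: 26/3 = 26/3; row 2: 4/1 = 4; row 3: 23/3 = 23/3. Minimum is 4 at row 2 (u2 leaves); pivot element 1.
Divide row 2 by 1; eliminate column c from the other rows.
Second iteration: most negative obj-row entry is -4 in column a, so a enters.
Ratio test on column a — row 1: 14/2 = 7; row 2: entry 0 ≤ 0; row 3: 11/3 = 11/3. Minimum is 11/3 at row 3 (u3 leaves); pivot element 3.
Divide row 3 by 3; eliminate column a from the other rows.
After both pivots, the entry at constraint row 1, column d is 1.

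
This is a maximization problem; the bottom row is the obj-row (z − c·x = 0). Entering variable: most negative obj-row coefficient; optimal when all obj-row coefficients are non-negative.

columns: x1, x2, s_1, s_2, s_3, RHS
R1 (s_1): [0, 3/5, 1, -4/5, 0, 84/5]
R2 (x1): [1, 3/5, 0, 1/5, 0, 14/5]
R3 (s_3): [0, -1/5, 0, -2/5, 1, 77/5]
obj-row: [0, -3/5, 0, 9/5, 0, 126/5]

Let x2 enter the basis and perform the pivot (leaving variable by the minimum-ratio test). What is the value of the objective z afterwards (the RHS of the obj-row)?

28

Ratio test on column x2 — row 1: (84/5)/(3/5) = 28; row 2: (14/5)/(3/5) = 14/3; row 3: entry -1/5 ≤ 0. Minimum is 14/3 at row 2 (x1 leaves); pivot element 3/5.
Pivot on row 2; the obj-row RHS becomes 126/5 − (-3/5)·(14/3) = 28.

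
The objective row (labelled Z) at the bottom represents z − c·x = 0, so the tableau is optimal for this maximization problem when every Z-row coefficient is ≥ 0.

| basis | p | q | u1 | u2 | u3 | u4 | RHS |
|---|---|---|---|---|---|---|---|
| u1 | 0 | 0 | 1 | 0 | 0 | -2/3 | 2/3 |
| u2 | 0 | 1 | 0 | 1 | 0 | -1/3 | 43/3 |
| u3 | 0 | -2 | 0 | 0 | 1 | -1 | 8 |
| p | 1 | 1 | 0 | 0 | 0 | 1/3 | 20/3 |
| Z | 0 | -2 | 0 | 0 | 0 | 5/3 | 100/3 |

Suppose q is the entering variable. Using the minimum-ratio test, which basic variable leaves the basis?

Column q entries and ratios — u1: 0 ≤ 0, skip; u2: (43/3)/1 = 43/3; u3: -2 ≤ 0, skip; p: (20/3)/1 = 20/3.
Smallest ratio is 20/3 in the row of p, so p leaves.

p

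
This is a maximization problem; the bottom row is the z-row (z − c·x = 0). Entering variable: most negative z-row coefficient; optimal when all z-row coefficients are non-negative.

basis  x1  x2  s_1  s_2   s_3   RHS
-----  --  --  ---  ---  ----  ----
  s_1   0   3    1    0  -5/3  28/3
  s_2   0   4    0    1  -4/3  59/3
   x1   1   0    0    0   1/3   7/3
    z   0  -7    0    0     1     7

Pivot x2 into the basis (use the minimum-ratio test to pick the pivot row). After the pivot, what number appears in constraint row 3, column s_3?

1/3

Ratio test on column x2 — row 1: (28/3)/3 = 28/9; row 2: (59/3)/4 = 59/12; row 3: entry 0 ≤ 0. Minimum is 28/9 at row 1 (s_1 leaves); pivot element 3.
Divide row 1 by 3; eliminate column x2 from the other rows.
Row 3 update in column s_3: 1/3 − 0·(-5/9) = 1/3.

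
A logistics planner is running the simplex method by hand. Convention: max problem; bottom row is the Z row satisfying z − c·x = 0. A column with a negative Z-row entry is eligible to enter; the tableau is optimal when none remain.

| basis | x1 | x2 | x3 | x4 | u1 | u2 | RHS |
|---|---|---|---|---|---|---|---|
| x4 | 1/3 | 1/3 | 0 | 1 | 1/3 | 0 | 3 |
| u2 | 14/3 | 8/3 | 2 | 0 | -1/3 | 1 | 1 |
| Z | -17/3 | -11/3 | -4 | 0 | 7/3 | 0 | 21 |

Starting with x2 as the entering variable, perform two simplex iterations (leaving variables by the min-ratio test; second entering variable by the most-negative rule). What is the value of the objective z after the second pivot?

Ratio test on column x2 — row 1: 3/(1/3) = 9; row 2: 1/(8/3) = 3/8. Minimum is 3/8 at row 2 (u2 leaves); pivot element 8/3.
Pivot on row 2; the Z-row RHS becomes 21 − (-11/3)·(3/8) = 179/8.
Next entering variable (most negative Z-row entry -5/4): x3.
Ratio test on column x3 — row 1: entry -1/4 ≤ 0; row 2: (3/8)/(3/4) = 1/2. Minimum is 1/2 at row 2 (x2 leaves); pivot element 3/4.
After the second pivot the Z-row RHS is 179/8 − (-5/4)·(1/2) = 23.

23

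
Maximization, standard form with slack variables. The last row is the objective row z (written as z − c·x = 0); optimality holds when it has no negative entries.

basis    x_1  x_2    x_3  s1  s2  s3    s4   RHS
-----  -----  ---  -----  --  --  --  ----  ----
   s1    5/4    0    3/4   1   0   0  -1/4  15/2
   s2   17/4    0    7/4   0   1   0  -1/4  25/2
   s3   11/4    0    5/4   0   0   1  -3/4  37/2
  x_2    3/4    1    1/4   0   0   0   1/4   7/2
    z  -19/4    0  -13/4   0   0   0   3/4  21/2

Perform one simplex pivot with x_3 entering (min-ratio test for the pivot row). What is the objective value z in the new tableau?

236/7

Ratio test on column x_3 — row 1: (15/2)/(3/4) = 10; row 2: (25/2)/(7/4) = 50/7; row 3: (37/2)/(5/4) = 74/5; row 4: (7/2)/(1/4) = 14. Minimum is 50/7 at row 2 (s2 leaves); pivot element 7/4.
Pivot on row 2; the z-row RHS becomes 21/2 − (-13/4)·(50/7) = 236/7.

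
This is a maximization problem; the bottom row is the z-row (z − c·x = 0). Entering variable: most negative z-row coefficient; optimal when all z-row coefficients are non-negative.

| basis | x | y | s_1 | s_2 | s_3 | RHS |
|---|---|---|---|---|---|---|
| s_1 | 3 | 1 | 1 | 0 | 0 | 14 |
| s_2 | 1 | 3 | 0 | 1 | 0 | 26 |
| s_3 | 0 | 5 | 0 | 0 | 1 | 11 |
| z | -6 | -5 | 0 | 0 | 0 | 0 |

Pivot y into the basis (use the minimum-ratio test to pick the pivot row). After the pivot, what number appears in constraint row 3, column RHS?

Ratio test on column y — row 1: 14/1 = 14; row 2: 26/3 = 26/3; row 3: 11/5 = 11/5. Minimum is 11/5 at row 3 (s_3 leaves); pivot element 5.
Divide row 3 by 5; eliminate column y from the other rows.
In the new row 3, the RHS entry is the old entry divided by the pivot: 11/5 = 11/5.

11/5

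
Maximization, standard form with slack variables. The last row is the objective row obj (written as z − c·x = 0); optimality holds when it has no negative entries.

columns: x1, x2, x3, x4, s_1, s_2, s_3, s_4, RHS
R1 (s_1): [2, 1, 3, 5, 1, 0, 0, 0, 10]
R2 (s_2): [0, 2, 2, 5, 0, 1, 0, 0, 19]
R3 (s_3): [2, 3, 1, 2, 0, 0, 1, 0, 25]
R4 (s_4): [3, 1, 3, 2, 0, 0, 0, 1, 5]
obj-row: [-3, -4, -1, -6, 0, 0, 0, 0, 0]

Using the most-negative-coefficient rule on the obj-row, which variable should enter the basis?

x4

Negative obj-row entries: x1: -3, x2: -4, x3: -1, x4: -6.
The most negative is -6 in column x4, so x4 enters.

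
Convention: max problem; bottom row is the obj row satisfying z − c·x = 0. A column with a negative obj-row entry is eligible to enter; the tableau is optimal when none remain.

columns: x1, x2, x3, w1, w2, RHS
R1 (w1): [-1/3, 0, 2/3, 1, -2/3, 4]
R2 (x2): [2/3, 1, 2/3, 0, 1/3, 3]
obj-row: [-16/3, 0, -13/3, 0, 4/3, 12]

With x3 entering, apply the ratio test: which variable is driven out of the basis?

Column x3 entries and ratios — w1: 4/(2/3) = 6; x2: 3/(2/3) = 9/2.
Smallest ratio is 9/2 in the row of x2, so x2 leaves.

x2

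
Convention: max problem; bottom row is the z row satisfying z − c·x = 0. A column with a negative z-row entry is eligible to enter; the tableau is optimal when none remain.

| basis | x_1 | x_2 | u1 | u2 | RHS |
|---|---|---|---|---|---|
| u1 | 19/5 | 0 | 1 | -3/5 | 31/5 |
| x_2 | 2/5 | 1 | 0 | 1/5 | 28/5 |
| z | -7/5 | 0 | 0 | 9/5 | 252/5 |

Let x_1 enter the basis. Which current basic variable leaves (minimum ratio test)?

Column x_1 entries and ratios — u1: (31/5)/(19/5) = 31/19; x_2: (28/5)/(2/5) = 14.
Smallest ratio is 31/19 in the row of u1, so u1 leaves.

u1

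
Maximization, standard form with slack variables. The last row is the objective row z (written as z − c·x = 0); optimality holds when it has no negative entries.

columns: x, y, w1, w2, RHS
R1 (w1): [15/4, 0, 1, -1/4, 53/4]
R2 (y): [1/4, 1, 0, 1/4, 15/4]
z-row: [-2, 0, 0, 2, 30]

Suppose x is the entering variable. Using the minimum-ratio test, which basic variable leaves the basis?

w1

Column x entries and ratios — w1: (53/4)/(15/4) = 53/15; y: (15/4)/(1/4) = 15.
Smallest ratio is 53/15 in the row of w1, so w1 leaves.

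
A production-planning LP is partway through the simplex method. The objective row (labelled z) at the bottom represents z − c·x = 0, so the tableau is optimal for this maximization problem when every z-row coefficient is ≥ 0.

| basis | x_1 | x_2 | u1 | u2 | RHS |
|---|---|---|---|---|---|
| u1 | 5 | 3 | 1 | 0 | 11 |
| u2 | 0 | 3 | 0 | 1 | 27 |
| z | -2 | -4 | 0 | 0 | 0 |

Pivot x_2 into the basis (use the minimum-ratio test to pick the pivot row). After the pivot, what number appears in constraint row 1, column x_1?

Ratio test on column x_2 — row 1: 11/3 = 11/3; row 2: 27/3 = 9. Minimum is 11/3 at row 1 (u1 leaves); pivot element 3.
Divide row 1 by 3; eliminate column x_2 from the other rows.
In the new row 1, the x_1 entry is the old entry divided by the pivot: 5/3 = 5/3.

5/3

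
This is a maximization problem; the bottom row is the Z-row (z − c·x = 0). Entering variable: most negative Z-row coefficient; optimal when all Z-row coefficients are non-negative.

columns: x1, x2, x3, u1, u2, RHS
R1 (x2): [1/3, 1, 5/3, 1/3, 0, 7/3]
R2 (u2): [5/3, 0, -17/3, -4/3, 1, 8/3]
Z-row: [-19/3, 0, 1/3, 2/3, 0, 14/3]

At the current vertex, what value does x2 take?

7/3

x2 is basic (row 1); its value is the RHS of that row, 7/3.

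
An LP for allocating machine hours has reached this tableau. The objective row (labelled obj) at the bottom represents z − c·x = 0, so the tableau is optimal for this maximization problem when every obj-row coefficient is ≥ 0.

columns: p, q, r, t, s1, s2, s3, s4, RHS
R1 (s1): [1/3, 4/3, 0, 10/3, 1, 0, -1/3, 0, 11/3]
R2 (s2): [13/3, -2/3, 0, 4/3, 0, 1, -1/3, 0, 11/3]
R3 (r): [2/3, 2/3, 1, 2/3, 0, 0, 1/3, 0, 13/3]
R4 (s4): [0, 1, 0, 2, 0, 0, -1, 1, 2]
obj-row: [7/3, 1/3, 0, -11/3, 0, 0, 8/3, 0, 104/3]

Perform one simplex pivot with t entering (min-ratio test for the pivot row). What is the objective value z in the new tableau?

115/3

Ratio test on column t — row 1: (11/3)/(10/3) = 11/10; row 2: (11/3)/(4/3) = 11/4; row 3: (13/3)/(2/3) = 13/2; row 4: 2/2 = 1. Minimum is 1 at row 4 (s4 leaves); pivot element 2.
Pivot on row 4; the obj-row RHS becomes 104/3 − (-11/3)·1 = 115/3.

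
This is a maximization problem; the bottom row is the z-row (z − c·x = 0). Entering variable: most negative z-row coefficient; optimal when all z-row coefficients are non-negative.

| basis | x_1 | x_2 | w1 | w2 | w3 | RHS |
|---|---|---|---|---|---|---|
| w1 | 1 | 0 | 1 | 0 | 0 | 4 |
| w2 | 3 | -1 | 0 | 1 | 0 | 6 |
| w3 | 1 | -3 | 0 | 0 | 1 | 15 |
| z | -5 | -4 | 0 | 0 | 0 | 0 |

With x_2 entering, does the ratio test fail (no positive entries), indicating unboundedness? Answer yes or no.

yes

Every constraint-row entry in column x_2 is ≤ 0, so increasing x_2 is unbounded.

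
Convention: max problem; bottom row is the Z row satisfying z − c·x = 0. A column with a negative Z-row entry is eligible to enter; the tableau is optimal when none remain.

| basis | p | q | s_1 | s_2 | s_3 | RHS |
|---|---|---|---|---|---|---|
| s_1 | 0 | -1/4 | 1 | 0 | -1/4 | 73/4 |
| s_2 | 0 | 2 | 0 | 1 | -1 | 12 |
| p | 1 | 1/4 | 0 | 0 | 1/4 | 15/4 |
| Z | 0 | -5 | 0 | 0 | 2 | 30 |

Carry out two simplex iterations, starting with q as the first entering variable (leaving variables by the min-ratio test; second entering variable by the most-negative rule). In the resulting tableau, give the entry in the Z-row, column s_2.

Ratio test on column q — row 1: entry -1/4 ≤ 0; row 2: 12/2 = 6; row 3: (15/4)/(1/4) = 15. Minimum is 6 at row 2 (s_2 leaves); pivot element 2.
Divide row 2 by 2; eliminate column q from the other rows.
Second iteration: most negative Z-row entry is -1/2 in column s_3, so s_3 enters.
Ratio test on column s_3 — row 1: entry -3/8 ≤ 0; row 2: entry -1/2 ≤ 0; row 3: (9/4)/(3/8) = 6. Minimum is 6 at row 3 (p leaves); pivot element 3/8.
Divide row 3 by 3/8; eliminate column s_3 from the other rows.
After both pivots, the entry at the Z-row, column s_2 is 7/3.

7/3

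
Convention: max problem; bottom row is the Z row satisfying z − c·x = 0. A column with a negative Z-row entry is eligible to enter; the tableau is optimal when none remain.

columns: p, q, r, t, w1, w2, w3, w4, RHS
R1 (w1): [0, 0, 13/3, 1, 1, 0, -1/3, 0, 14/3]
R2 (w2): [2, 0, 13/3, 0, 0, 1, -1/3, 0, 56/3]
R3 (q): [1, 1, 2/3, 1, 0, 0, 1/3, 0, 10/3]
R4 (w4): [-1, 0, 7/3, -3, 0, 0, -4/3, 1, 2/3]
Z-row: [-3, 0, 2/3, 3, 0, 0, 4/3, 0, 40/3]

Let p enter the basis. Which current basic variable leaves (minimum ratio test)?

q

Column p entries and ratios — w1: 0 ≤ 0, skip; w2: (56/3)/2 = 28/3; q: (10/3)/1 = 10/3; w4: -1 ≤ 0, skip.
Smallest ratio is 10/3 in the row of q, so q leaves.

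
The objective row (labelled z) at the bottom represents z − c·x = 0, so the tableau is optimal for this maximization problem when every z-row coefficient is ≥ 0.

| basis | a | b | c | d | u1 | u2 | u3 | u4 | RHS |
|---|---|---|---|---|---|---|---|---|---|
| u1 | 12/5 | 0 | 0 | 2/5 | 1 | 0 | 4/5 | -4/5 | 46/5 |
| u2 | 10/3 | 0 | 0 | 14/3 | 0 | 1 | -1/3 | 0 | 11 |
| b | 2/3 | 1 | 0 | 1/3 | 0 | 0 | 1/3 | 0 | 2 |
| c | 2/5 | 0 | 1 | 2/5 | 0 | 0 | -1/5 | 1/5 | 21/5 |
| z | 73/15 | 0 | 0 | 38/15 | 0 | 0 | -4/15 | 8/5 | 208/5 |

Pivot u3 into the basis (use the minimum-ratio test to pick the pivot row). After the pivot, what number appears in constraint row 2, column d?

5

Ratio test on column u3 — row 1: (46/5)/(4/5) = 23/2; row 2: entry -1/3 ≤ 0; row 3: 2/(1/3) = 6; row 4: entry -1/5 ≤ 0. Minimum is 6 at row 3 (b leaves); pivot element 1/3.
Divide row 3 by 1/3; eliminate column u3 from the other rows.
Row 2 update in column d: 14/3 − (-1/3)·1 = 5.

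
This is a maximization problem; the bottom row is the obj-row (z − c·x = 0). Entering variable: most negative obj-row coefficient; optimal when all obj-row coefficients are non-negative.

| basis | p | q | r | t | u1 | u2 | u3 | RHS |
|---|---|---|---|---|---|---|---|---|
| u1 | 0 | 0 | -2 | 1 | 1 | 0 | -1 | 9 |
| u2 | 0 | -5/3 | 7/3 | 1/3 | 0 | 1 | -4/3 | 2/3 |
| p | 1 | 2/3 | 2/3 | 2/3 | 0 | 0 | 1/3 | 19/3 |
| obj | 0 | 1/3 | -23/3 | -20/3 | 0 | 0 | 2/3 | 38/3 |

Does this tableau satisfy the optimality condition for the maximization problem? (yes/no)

The obj-row has a negative entry -23/3 in column r, so it is not optimal.

no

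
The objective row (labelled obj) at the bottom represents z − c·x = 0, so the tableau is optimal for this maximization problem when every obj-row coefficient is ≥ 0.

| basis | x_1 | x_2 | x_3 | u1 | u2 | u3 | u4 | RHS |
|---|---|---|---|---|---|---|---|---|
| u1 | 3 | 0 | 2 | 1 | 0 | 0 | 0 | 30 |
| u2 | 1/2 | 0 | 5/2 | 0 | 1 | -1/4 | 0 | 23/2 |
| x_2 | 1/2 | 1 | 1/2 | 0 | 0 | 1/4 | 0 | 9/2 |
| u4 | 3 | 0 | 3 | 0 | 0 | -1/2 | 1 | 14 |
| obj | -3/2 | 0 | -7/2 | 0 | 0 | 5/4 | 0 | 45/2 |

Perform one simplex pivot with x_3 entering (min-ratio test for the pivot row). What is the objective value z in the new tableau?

Ratio test on column x_3 — row 1: 30/2 = 15; row 2: (23/2)/(5/2) = 23/5; row 3: (9/2)/(1/2) = 9; row 4: 14/3 = 14/3. Minimum is 23/5 at row 2 (u2 leaves); pivot element 5/2.
Pivot on row 2; the obj-row RHS becomes 45/2 − (-7/2)·(23/5) = 193/5.

193/5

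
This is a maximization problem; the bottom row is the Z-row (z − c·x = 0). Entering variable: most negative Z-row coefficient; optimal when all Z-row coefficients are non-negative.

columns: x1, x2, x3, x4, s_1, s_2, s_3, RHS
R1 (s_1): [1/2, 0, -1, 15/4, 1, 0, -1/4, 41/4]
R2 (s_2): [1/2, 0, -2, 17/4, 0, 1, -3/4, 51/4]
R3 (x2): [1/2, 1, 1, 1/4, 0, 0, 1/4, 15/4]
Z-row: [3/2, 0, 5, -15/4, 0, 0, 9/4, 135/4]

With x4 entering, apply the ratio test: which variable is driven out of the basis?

s_1

Column x4 entries and ratios — s_1: (41/4)/(15/4) = 41/15; s_2: (51/4)/(17/4) = 3; x2: (15/4)/(1/4) = 15.
Smallest ratio is 41/15 in the row of s_1, so s_1 leaves.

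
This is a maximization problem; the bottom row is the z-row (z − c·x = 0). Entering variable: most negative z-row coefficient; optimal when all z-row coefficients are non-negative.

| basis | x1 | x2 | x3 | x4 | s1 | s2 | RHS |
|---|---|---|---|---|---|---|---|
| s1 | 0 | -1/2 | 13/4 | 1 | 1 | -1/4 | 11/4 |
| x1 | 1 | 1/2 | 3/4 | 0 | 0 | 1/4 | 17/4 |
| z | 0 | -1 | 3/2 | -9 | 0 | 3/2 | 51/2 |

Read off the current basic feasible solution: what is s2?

s2 is not in the basis, so in the current basic feasible solution s2 = 0.

0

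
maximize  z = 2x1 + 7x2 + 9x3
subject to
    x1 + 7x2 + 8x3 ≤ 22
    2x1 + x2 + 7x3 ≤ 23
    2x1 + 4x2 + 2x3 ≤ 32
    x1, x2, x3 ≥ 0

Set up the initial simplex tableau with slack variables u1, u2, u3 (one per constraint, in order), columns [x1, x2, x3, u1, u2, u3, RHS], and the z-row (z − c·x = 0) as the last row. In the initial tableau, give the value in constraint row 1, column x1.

Constraint 1 has coefficient 1 on x1.

1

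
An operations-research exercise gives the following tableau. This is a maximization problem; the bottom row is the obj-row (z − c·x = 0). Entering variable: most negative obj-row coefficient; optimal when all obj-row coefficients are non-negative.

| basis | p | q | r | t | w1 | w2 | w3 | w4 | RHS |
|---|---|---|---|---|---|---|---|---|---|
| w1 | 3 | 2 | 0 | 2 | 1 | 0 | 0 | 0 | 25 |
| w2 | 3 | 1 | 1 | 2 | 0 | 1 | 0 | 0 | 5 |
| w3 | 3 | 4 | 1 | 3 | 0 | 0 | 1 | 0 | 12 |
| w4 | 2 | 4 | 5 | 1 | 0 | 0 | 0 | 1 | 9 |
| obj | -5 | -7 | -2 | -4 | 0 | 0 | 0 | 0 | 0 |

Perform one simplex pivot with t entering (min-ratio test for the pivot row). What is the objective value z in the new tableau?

10

Ratio test on column t — row 1: 25/2 = 25/2; row 2: 5/2 = 5/2; row 3: 12/3 = 4; row 4: 9/1 = 9. Minimum is 5/2 at row 2 (w2 leaves); pivot element 2.
Pivot on row 2; the obj-row RHS becomes 0 − (-4)·(5/2) = 10.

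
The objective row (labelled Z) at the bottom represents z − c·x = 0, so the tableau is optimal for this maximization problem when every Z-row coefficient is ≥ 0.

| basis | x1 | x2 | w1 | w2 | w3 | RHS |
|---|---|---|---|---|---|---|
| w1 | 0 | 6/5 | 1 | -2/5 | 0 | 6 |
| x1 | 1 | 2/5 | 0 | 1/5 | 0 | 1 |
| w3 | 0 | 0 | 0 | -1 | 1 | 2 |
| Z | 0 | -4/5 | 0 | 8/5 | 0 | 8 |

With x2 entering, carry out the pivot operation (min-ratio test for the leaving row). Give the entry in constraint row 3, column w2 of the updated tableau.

-1

Ratio test on column x2 — row 1: 6/(6/5) = 5; row 2: 1/(2/5) = 5/2; row 3: entry 0 ≤ 0. Minimum is 5/2 at row 2 (x1 leaves); pivot element 2/5.
Divide row 2 by 2/5; eliminate column x2 from the other rows.
Row 3 update in column w2: -1 − 0·(1/2) = -1.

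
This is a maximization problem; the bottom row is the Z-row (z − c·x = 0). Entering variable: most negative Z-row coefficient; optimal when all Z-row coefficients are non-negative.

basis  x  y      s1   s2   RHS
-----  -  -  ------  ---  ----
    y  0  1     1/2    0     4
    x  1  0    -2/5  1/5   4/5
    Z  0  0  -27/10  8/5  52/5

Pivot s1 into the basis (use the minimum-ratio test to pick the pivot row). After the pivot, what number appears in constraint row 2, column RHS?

4

Ratio test on column s1 — row 1: 4/(1/2) = 8; row 2: entry -2/5 ≤ 0. Minimum is 8 at row 1 (y leaves); pivot element 1/2.
Divide row 1 by 1/2; eliminate column s1 from the other rows.
Row 2 update in column RHS: 4/5 − (-2/5)·8 = 4.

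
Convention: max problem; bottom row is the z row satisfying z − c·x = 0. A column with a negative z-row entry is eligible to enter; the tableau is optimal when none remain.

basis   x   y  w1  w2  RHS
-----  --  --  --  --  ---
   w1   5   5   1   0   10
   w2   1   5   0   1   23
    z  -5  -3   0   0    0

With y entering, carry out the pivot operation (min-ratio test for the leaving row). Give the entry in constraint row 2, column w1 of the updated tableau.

Ratio test on column y — row 1: 10/5 = 2; row 2: 23/5 = 23/5. Minimum is 2 at row 1 (w1 leaves); pivot element 5.
Divide row 1 by 5; eliminate column y from the other rows.
Row 2 update in column w1: 0 − 5·(1/5) = -1.

-1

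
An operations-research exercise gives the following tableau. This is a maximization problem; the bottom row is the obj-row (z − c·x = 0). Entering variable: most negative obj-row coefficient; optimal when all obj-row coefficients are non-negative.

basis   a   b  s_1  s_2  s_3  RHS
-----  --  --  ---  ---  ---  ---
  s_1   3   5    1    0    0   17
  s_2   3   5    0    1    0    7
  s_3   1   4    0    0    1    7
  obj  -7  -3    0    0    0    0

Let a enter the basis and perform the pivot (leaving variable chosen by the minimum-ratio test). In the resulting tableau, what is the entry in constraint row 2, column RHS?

Ratio test on column a — row 1: 17/3 = 17/3; row 2: 7/3 = 7/3; row 3: 7/1 = 7. Minimum is 7/3 at row 2 (s_2 leaves); pivot element 3.
Divide row 2 by 3; eliminate column a from the other rows.
In the new row 2, the RHS entry is the old entry divided by the pivot: 7/3 = 7/3.

7/3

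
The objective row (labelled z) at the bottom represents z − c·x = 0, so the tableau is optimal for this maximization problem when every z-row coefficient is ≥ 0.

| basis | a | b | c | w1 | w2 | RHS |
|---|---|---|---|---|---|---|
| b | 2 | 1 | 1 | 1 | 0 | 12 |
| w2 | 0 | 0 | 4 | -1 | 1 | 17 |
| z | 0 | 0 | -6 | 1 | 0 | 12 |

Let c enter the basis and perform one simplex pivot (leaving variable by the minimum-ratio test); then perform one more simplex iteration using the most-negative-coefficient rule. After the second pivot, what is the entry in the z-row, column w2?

Ratio test on column c — row 1: 12/1 = 12; row 2: 17/4 = 17/4. Minimum is 17/4 at row 2 (w2 leaves); pivot element 4.
Divide row 2 by 4; eliminate column c from the other rows.
Second iteration: most negative z-row entry is -1/2 in column w1, so w1 enters.
Ratio test on column w1 — row 1: (31/4)/(5/4) = 31/5; row 2: entry -1/4 ≤ 0. Minimum is 31/5 at row 1 (b leaves); pivot element 5/4.
Divide row 1 by 5/4; eliminate column w1 from the other rows.
After both pivots, the entry at the z-row, column w2 is 7/5.

7/5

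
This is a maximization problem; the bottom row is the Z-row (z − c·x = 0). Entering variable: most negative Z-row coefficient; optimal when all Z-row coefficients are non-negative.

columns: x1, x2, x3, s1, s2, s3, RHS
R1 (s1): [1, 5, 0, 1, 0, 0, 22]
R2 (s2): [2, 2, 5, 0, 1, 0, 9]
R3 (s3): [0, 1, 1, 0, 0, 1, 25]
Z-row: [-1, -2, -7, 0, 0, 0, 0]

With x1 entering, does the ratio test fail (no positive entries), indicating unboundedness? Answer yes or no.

no

Column x1 has positive entries in row(s) 1, 2, so the ratio test bounds it — not unbounded.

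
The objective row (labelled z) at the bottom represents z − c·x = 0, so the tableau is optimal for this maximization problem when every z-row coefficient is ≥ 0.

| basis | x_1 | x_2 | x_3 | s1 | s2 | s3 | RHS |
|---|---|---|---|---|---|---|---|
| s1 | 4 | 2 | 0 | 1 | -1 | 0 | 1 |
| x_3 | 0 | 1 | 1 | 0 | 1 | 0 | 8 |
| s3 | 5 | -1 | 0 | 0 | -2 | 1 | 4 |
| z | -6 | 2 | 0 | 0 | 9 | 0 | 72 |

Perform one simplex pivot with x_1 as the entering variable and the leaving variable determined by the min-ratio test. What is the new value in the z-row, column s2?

Ratio test on column x_1 — row 1: 1/4 = 1/4; row 2: entry 0 ≤ 0; row 3: 4/5 = 4/5. Minimum is 1/4 at row 1 (s1 leaves); pivot element 4.
Divide row 1 by 4; eliminate column x_1 from the other rows.
z-row update in column s2: 9 − (-6)·(-1/4) = 15/2.

15/2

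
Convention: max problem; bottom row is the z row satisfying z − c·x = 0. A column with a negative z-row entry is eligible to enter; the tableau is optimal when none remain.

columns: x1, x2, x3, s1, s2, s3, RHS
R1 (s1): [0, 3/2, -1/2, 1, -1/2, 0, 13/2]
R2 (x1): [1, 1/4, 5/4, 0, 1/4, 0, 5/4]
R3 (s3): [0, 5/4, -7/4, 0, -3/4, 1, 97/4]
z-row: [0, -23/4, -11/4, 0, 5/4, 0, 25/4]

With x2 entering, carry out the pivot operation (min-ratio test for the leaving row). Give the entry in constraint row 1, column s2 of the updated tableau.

-1/3

Ratio test on column x2 — row 1: (13/2)/(3/2) = 13/3; row 2: (5/4)/(1/4) = 5; row 3: (97/4)/(5/4) = 97/5. Minimum is 13/3 at row 1 (s1 leaves); pivot element 3/2.
Divide row 1 by 3/2; eliminate column x2 from the other rows.
In the new row 1, the s2 entry is the old entry divided by the pivot: (-1/2)/(3/2) = -1/3.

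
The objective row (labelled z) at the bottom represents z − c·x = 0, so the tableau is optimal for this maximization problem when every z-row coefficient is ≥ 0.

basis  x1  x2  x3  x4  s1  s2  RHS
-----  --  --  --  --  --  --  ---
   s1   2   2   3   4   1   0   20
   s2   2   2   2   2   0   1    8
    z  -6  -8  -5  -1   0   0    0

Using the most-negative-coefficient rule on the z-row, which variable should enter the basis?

x2

Negative z-row entries: x1: -6, x2: -8, x3: -5, x4: -1.
The most negative is -8 in column x2, so x2 enters.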